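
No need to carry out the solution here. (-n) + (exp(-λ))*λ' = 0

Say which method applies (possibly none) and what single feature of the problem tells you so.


Technique: separation of variables — separating collects all λ-dependence with the derivative and leaves all n-dependence opposite: variables separate. The equation is exact as it stands too — a potential function exists — though separation reads the split structure directly.


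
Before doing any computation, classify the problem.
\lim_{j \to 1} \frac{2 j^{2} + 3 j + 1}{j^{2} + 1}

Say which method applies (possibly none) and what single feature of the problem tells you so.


Method: no special technique — the expression is continuous at 1 — substitute and evaluate; no indeterminate form appears.


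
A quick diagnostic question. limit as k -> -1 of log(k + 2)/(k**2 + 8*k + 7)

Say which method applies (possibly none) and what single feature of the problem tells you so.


Method: l'Hôpital's rule (0/0) — plug in -1: top and bottom both hit zero, so differentiate each and retry. One could equally expand both pieces locally and compare leading terms; the rule does that in one stroke.


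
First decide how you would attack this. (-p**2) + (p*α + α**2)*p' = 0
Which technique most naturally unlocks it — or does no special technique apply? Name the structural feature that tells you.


Method: the homogeneous substitution — scaling α and p together leaves the slope fixed — it depends only on p/α, so substitute the ratio. A Bernoulli-style rewrite — possibly after exchanging which variable is treated as dependent — would work as well; the homogeneous substitution is the more immediate reading here.


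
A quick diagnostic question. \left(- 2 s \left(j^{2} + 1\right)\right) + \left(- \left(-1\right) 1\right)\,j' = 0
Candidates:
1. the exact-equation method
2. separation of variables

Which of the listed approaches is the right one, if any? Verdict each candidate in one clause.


Best approach: separation of variables — solved for the derivative, the right side splits multiplicatively into a function of each variable alone — divide and integrate each side.
- the exact-equation method: exactness fails on the nose — the mixed partials do not match.
- separation of variables: applicable, and directly so.


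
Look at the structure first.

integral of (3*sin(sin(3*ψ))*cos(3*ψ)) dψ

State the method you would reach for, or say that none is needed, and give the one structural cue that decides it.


Technique: u-substitution — collected, the integrand has one factor that is, up to a constant, the derivative of an inner expression the rest depends on — substitute for that inner expression.


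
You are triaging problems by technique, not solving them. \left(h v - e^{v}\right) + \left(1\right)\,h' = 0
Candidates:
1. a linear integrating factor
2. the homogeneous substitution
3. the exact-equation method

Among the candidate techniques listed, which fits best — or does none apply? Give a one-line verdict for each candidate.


Technique: a linear integrating factor — arrange it as h' + v·h = (the forcing term) and the integrating factor does the rest.
- a linear integrating factor: a fit — the right tool for this form.
- the homogeneous substitution: solved for the derivative, the right side changes under joint scaling of the two variables.
- the exact-equation method — the cross partial derivatives disagree, so no single potential exists.


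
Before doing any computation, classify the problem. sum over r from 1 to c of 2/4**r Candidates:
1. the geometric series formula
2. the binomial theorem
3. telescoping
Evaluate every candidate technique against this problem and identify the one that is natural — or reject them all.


Method: the geometric series formula — consecutive terms stand in a fixed index-free ratio — the geometric sum formula closes it.
- the geometric series formula — applicable, and directly so.
- the binomial theorem: no binomial coefficients pair with matched powers.
- telescoping — the terms as presented offer no neighboring cancellation — a telescoping rewrite may exist, but the displayed structure does not hand one over.


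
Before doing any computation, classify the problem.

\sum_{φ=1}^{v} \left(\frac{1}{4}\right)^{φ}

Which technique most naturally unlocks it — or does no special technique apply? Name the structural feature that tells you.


Best approach: the geometric series formula — each term is \frac{1}{4} times the previous one, so the geometric-series formula applies directly.


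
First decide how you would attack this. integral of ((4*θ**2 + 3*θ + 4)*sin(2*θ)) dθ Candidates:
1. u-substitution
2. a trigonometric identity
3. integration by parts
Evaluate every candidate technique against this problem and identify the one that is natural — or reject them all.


Diagnosis: integration by parts — 4*θ**2 + 3*θ + 4 dies after finitely many derivatives while sin(2*θ) cycles under integration — the tabular/parts setup.
- u-substitution — no subexpression of the integrand serves as a whole-integral substitution inner — individual terms may offer their own, but none carries its derivative as a factor of the full integrand; a working change of variable would have to be constructed from outside the expression.
- a trigonometric identity: neither the even-power reduction nor the product-to-sum identity applies to this structure.
- integration by parts — applicable, and directly so.


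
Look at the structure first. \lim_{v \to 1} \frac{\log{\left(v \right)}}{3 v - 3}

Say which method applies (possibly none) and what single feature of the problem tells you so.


Technique: l'Hôpital's rule (0/0) — numerator and denominator both vanish at 1 — a genuine 0/0 form, which is exactly when l'Hôpital applies. A local series expansion at the point resolves it as well; the rule is the packaged version of that step.


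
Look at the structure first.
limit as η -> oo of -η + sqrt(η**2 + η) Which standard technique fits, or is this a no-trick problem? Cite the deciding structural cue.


Technique: conjugate multiplication — the ∞ − ∞ radical form is the exact trigger for the conjugate maneuver.


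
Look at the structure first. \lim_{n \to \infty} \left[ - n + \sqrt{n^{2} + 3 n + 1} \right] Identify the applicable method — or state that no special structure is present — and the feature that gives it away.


Best approach: conjugate multiplication — this difference gives up after one conjugate multiplication — the radical structure cancels against its conjugate.


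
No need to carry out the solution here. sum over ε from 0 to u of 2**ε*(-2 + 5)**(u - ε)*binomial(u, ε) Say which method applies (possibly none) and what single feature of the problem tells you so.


Diagnosis: the binomial theorem — the summand is term ε of a binomial expansion in 2 and (-2 + 5); the whole sum is a single power.


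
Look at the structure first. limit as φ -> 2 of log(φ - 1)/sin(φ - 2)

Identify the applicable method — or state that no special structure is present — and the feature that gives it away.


Technique: l'Hôpital's rule (0/0) — substituting 2 gives 0 over 0; differentiate top and bottom once and re-evaluate. One could equally expand both pieces locally and compare leading terms; the rule does that in one stroke.


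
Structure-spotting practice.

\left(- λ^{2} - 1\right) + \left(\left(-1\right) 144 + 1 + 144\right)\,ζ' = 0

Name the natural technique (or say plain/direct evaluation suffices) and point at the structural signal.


Method: no special technique — the slope is a pure function of λ; integrate both sides and be done.


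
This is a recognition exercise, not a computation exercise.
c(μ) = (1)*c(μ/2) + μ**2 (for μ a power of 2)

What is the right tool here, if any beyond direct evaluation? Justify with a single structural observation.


Best approach: the master substitution — the index is divided (μ/2), not shifted — substitute μ = 2^m to straighten it into a shift recurrence.


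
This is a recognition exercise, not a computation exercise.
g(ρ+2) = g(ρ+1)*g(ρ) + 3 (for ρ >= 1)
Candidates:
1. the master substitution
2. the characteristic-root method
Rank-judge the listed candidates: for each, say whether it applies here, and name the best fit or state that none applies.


Best approach: no special technique — nonlinear feedback in the recursion rules out every root- or factor-based technique.
- the master substitution: no fixed divisor shrinks the index between calls.
- the characteristic-root method: the recursion is nonlinear in the sequence values, so no linear-modes ansatz applies.


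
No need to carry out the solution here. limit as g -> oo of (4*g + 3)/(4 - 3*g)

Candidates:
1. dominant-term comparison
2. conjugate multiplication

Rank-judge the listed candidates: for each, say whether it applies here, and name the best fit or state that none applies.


Best approach: dominant-term comparison — as g grows, only the highest-degree terms matter — compare leading terms and read the limit off.
- dominant-term comparison: a fit — the right tool for this form.
- conjugate multiplication — no difference of divergent radicals appears, so rationalizing has nothing to cancel.


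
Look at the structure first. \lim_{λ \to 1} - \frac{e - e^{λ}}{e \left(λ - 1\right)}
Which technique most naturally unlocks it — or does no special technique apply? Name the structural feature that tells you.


Diagnosis: l'Hôpital's rule (0/0) — plug in 1: top and bottom both hit zero, so differentiate each and retry. Expanding numerator and denominator to first order gives the same value — the rule automates exactly that.


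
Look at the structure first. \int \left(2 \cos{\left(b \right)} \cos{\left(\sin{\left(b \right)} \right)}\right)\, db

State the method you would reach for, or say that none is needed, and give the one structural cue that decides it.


Method: u-substitution — everything non-trivial happens through the inner expression \sin{\left(b \right)}, and its derivative accounts for the remaining factor up to a constant, so set u = \sin{\left(b \right)}.


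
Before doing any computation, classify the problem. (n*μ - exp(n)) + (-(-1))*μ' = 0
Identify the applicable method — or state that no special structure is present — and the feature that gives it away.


Diagnosis: a linear integrating factor — linear in the unknown with genuine forcing: multiply through by the exponential of the integrated coefficient and the left side closes into one derivative.


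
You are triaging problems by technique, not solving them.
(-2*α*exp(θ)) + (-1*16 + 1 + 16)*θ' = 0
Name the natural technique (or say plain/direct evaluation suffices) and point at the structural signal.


Verdict: separation of variables — one side of the product carries the independent variable, the other the unknown — the textbook separation shape.


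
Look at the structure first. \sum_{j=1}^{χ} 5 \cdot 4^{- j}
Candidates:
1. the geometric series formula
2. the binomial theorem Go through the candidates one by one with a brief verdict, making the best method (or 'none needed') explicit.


Diagnosis: the geometric series formula — consecutive terms stand in a fixed index-free ratio — the geometric sum formula closes it.
- the geometric series formula — applies; the problem has the shape this method handles.
- the binomial theorem: there is no pair of bases whose matched powers would reassemble into a single binomial power.


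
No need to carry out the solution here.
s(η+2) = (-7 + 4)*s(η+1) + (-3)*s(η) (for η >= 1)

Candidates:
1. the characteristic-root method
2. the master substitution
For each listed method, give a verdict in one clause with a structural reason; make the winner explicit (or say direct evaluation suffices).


Method: the characteristic-root method — constant coefficients and linearity mean the ansatz r^η reduces it to solving the characteristic polynomial.
- the characteristic-root method — yes — fits the structure here.
- the master substitution — this is shift-type recursion, outside the divide-and-conquer template.


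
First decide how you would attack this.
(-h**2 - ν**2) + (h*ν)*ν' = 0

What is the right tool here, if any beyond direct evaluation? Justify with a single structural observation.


Verdict: the homogeneous substitution — scaling h and ν together leaves the slope fixed — it depends only on ν/h, so substitute the ratio. This doubles as a Bernoulli equation in the unknown as written; the homogeneous route needs no setup at all.


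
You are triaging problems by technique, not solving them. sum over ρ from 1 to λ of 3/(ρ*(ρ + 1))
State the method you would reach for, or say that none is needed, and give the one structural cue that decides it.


Verdict: telescoping — poles of 3/(ρ*(ρ + 1)) differ by an integer, the telltale of a telescoping partial-fraction sum.


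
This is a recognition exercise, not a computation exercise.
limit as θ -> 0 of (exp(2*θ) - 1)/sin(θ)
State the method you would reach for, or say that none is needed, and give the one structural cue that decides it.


Best approach: l'Hôpital's rule (0/0) — substituting 0 gives 0 over 0; differentiate top and bottom once and re-evaluate. The standard small-argument limits would also carry it; the rule is the systematic route.


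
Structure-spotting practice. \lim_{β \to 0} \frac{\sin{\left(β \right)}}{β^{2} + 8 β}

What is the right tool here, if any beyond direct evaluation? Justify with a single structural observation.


Method: l'Hôpital's rule (0/0) — both numerator and denominator vanish at 0: the genuine 0/0 indeterminate that l'Hôpital exists for. A local series expansion at the point resolves it as well; the rule is the packaged version of that step.


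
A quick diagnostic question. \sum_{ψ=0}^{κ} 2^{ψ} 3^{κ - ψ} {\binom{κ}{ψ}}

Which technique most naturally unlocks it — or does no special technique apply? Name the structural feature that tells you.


Method: the binomial theorem — binomial coefficients against complementary powers of 2 and 3: recognize the binomial expansion and resum.


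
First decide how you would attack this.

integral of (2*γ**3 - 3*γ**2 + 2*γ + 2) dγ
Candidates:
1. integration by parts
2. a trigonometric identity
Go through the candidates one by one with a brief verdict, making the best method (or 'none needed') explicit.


Method: no special technique — the integrand is a sum of constant multiples of powers of γ — integrate term by term.
- integration by parts: parts would only shuffle a directly integrable integrand.
- a trigonometric identity — with no trigonometric functions present, identity rewriting has no target.


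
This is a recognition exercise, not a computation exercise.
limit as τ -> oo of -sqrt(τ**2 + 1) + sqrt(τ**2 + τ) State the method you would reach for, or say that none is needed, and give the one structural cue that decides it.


Diagnosis: conjugate multiplication — two divergent pieces with a minus sign between them and a radical in the mix: rationalize sqrt(τ**2 + τ) - sqrt(τ**2 + 1) before any limit law applies.


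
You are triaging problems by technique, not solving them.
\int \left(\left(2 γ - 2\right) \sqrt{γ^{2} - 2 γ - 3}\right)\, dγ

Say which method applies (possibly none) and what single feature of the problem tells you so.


Best approach: u-substitution — everything non-trivial happens through the inner expression γ^{2} - 2 γ - 3, and its derivative accounts for the remaining factor up to a constant, so set u = γ^{2} - 2 γ - 3.


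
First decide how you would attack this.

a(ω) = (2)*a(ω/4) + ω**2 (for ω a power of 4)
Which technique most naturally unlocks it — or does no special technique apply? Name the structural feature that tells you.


Technique: the master substitution — the recursive call is at index ω/4 rather than a shift, a divide-and-conquer shape — substituting ω = 4^m linearizes it.


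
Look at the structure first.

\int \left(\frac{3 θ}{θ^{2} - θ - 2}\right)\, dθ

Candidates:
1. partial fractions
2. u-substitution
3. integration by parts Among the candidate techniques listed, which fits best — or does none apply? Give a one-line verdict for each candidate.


Diagnosis: partial fractions — the bottom factors while the top stays lower-degree — split into simple fractions and integrate piece by piece.
- partial fractions — applicable, and directly so.
- u-substitution: no subexpression of the integrand serves as a whole-integral substitution inner — individual terms may offer their own, but none carries its derivative as a factor of the full integrand; a working change of variable would have to be constructed from outside the expression.
- integration by parts — there is no nonconstant-polynomial-times-kernel split with an exp, sine, cosine (degree-1 argument), or logarithm partner.


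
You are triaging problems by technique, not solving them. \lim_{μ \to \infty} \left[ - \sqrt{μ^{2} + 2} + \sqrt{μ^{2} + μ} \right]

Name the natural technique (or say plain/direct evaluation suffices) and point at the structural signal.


Technique: conjugate multiplication — the difference \sqrt{μ^{2} + μ} - \sqrt{μ^{2} + 2} is an ∞ − ∞ stalemate; its conjugate partner breaks the tie.


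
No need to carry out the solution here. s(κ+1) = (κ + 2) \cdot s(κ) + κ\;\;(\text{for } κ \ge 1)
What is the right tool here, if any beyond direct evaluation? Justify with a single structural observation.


Verdict: a summation factor — one-term recursion with variable weight κ + 2 is solved by product normalization, not by root-finding.


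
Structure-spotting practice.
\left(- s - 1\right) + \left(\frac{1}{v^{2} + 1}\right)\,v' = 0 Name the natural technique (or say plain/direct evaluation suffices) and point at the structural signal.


Best approach: separation of variables — all dependence on the two variables factors apart, the defining separable shape. An exactness check succeeds on this form as well — separation and the potential function arrive at the same answer, separation more directly.


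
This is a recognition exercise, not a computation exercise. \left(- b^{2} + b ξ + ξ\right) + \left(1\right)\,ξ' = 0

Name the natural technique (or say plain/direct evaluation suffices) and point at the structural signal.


Technique: a linear integrating factor — the unknown enters only to the first power against a nonzero forcing term — the integrating-factor template applies directly.


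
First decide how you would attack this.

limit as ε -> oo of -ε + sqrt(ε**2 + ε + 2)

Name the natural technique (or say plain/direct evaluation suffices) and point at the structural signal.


Technique: conjugate multiplication — neither sqrt(ε**2 + ε + 2) nor ε converges alone, so rewrite their difference as a conjugate-rationalized quotient first.


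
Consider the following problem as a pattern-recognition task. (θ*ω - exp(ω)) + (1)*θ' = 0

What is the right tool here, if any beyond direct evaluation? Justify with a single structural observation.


Verdict: a linear integrating factor — first power of θ, nonzero forcing: the integrating-factor recipe applies verbatim with p = ω.


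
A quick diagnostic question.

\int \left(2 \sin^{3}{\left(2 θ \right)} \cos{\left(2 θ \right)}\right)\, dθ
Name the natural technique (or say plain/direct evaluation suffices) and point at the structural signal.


Method: u-substitution — collected, the integrand has one factor that is, up to a constant, the derivative of an inner expression the rest depends on — substitute for that inner expression.


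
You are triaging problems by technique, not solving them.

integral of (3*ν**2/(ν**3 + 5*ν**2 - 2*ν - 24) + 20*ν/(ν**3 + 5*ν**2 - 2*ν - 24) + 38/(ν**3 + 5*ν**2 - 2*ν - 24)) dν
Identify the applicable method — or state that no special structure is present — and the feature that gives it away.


Method: partial fractions — break ν**3 + 5*ν**2 - 2*ν - 24 into its roots and the integral splits into logarithm-sized bites.


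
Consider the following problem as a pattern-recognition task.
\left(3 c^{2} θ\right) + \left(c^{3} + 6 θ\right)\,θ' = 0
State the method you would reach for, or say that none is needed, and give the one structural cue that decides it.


Best approach: the exact-equation method — take the mixed partials of 3 c^{2} θ and c^{3} + 6 θ: they are equal, which certifies an exact differential.


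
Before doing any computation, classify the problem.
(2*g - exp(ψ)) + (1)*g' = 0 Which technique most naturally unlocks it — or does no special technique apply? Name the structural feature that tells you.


Best approach: a linear integrating factor — linear in the unknown with genuine forcing: multiply through by the exponential of the integrated coefficient and the left side closes into one derivative.


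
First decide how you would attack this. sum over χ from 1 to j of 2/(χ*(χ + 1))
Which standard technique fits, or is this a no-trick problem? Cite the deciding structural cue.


Verdict: telescoping — the summand 2/(χ*(χ + 1)) decomposes into fractions whose poles differ by an integer shift — the series collapses.


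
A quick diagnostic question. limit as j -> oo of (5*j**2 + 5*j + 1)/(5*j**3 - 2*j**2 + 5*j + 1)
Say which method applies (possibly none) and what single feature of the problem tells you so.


Method: dominant-term comparison — divide by the highest power of j present: lower-order terms vanish and the dominant ratio remains. Differentiating the expression as a single quotient would eventually settle it as well; matching dominant growth settles it immediately.


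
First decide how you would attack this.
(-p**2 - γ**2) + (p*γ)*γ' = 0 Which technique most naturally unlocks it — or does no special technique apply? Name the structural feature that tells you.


Method: the homogeneous substitution — solved for the derivative, the right side is unchanged under scaling p and γ together — it depends only on the ratio γ/p, so substitute a single ratio variable. Rearranged, this also fits the Bernoulli template directly; the homogeneous substitution reads the structure without the rearrangement.


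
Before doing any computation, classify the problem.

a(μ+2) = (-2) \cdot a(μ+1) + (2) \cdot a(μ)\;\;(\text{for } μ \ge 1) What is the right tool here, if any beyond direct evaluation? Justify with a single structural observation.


Technique: the characteristic-root method — the recurrence is linear and homogeneous with constant coefficients, so the ansatz r^μ turns it into a polynomial equation for r.


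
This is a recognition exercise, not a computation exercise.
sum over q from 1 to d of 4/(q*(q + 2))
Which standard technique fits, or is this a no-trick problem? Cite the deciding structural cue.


Method: telescoping — the summand 4/(q*(q + 2)) decomposes into fractions whose poles differ by an integer shift — the series collapses.


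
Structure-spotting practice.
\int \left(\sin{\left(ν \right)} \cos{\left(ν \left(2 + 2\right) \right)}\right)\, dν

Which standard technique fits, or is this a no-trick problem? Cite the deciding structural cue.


Diagnosis: a trigonometric identity — mixed-frequency products such as \sin{\left(ν \right)} \cos{\left(ν \left(2 + 2\right) \right)} are designed for the product-to-sum formula.


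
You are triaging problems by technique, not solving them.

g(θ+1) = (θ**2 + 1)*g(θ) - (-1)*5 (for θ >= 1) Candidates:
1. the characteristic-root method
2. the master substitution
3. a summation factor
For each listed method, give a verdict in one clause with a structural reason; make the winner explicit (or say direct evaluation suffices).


Method: a summation factor — with the index-dependent coefficient θ**2 + 1, dividing by the cumulative product turns the left side into a pure difference.
- the characteristic-root method: an index-dependent weight blocks the pure exponential ansatz.
- the master substitution: with no divided-index recursive call, reindexing by powers of a base buys nothing.
- a summation factor: applies; the problem has the shape this method handles.


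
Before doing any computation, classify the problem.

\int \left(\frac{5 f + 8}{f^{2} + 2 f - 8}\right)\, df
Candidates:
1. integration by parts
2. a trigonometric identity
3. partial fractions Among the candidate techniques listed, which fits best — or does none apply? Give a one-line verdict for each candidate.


Technique: partial fractions — a proper rational integrand whose denominator splits into simpler factors — decompose into partial fractions first.
- integration by parts — the nonconstant-polynomial-times-standard-kernel pattern (an exp, sine, cosine, or logarithm partner) is absent.
- a trigonometric identity — there is no trigonometric structure at all — the integrand carries no sine or cosine to rewrite.
- partial fractions — applicable, and directly so.


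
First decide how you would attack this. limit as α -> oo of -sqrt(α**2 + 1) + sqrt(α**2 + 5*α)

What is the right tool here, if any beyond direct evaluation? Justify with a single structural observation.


Technique: conjugate multiplication — infinity minus infinity with a radical in play — multiply by the conjugate so the divergences of sqrt(α**2 + 5*α) and sqrt(α**2 + 1) annihilate.


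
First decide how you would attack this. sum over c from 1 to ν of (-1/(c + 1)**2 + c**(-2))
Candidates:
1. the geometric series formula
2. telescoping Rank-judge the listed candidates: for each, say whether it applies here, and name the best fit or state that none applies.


Technique: telescoping — the generic term is a one-step difference of c**(-2), so partial sums shortcut to endpoint evaluation.
- the geometric series formula — there is no constant term-to-term ratio.
- telescoping — a fit — the right tool for this form.


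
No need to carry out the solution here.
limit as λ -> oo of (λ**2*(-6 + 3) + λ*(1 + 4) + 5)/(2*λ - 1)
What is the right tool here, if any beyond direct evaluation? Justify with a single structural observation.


Best approach: dominant-term comparison — as λ grows, only the highest-degree terms matter — compare leading terms and read the limit off. Differentiating the expression as a single quotient would eventually settle it as well; matching dominant growth settles it immediately.


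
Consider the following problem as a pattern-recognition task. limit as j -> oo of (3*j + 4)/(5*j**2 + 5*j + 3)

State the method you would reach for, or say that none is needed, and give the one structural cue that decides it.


Method: dominant-term comparison — at large j only the top-degree terms survive; compare the leading terms and the limit falls out. As a single quotient, the ∞/∞ shape would yield to repeated differentiation as well — the growth comparison gets there in one look.


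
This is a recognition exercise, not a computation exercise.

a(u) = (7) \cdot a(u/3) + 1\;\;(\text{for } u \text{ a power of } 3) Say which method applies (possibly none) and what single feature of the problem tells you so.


Diagnosis: the master substitution — treat m = log base 3 of u as the new clock: one recursion step advances m by one while u scales by 3.


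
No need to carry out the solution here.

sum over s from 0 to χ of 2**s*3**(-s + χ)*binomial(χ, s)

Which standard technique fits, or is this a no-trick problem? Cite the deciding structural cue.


Method: the binomial theorem — binomial(χ, s) weighting matched powers of 2 and 3 is the expanded form of (2 + 3)^χ — fold it back up.


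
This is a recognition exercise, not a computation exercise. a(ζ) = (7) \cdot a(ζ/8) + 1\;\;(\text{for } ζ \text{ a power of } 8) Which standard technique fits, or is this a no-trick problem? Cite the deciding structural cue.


Best approach: the master substitution — the argument shrinks by the factor 8, so measure the index on a logarithmic scale and the recursion becomes a shift.


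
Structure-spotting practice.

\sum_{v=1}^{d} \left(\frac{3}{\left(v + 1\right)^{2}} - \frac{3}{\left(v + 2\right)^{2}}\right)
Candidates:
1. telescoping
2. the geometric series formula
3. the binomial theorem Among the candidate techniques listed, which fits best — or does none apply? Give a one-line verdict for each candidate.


Technique: telescoping — a difference of consecutive values of one function (\frac{3}{\left(v + 1\right)^{2}} at one index and the next) — telescoping by construction.
- telescoping — yes — fits the structure here.
- the geometric series formula — dividing successive terms gives an index-dependent quantity, not a constant.
- the binomial theorem: the terms lack the binomial-coefficient-weighted complementary-power pattern of an expansion.


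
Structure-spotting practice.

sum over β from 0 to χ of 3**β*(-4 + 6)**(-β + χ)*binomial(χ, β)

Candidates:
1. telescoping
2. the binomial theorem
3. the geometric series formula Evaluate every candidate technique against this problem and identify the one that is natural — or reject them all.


Best approach: the binomial theorem — binomial coefficients against complementary powers of 3 and (-4 + 6): recognize the binomial expansion and resum.
- telescoping — the summand is not presented as a shifted difference — a telescoping rewrite may exist, but the displayed structure does not offer one.
- the binomial theorem — a fit — the right tool for this form.
- the geometric series formula — dividing successive terms gives an index-dependent quantity, not a constant.


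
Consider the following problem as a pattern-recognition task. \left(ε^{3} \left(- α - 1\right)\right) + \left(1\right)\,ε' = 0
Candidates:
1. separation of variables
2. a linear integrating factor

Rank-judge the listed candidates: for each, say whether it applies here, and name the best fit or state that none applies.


Diagnosis: separation of variables — all dependence on the two variables factors apart, the defining separable shape.
- separation of variables — yes, a natural case for it.
- a linear integrating factor: the unknown enters nonlinearly (through a power, a denominator, or a transcendental function), which the linear integrating-factor recipe cannot absorb as-is — any repair would come from a preliminary substitution, not the factor.


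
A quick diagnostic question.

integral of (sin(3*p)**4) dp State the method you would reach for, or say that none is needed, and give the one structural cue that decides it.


Method: a trigonometric identity — an even power like sin(3*p)**4 flattens under the half-angle identity into first-degree cosines you can integrate directly.


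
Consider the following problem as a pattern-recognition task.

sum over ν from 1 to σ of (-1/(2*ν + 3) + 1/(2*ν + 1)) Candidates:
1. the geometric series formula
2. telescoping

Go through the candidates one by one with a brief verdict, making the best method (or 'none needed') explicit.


Diagnosis: telescoping — the summand is built as 1/(2*ν + 1) minus its own successor — adjacent terms annihilate down the line.
- the geometric series formula: dividing successive terms gives an index-dependent quantity, not a constant.
- telescoping: yes — fits the structure here.


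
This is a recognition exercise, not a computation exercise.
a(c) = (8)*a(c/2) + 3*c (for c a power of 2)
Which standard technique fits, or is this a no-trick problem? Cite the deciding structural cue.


Method: the master substitution — the index is divided (c/2), not shifted — substitute c = 2^m to straighten it into a shift recurrence.


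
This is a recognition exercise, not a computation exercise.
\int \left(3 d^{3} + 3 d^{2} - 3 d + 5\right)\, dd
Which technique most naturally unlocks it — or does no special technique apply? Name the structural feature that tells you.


Verdict: no special technique — scan for structure and find none: constant multiples of powers of d, integrate directly.


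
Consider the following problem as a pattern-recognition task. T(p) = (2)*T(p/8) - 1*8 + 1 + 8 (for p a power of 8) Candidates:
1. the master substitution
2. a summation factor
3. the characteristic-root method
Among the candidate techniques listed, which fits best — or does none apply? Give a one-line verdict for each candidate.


Diagnosis: the master substitution — the index is divided (p/8), not shifted — substitute p = 8^m to straighten it into a shift recurrence.
- the master substitution — yes, a natural case for it.
- a summation factor: a divided-index call is outside the fixed-shift first-order family a summation factor normalizes.
- the characteristic-root method: the recursion divides its index rather than shifting it — outside the constant-shift family the root method covers.


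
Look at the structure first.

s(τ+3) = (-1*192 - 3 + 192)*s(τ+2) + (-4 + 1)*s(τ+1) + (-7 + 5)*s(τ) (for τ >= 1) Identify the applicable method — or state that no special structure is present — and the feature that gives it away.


Verdict: the characteristic-root method — try a geometric ansatz r^τ: constant coefficients turn the recurrence into one polynomial equation in r.


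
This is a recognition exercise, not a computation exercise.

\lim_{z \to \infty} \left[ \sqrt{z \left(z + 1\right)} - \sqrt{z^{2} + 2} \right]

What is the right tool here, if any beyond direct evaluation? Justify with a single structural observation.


Verdict: conjugate multiplication — this difference gives up after one conjugate multiplication — the radical structure cancels against its conjugate.


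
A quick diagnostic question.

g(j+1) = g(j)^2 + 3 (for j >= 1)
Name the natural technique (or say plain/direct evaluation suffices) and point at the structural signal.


Verdict: no special technique — the new term depends nonlinearly on the old ones, which disqualifies every superposition-based technique.


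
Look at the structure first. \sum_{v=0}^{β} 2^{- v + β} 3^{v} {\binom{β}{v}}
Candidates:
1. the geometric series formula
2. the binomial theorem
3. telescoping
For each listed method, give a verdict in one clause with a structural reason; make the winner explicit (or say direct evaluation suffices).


Verdict: the binomial theorem — the binomial coefficients weight matched powers of 3 and 2, which is exactly the expansion of a binomial power.
- the geometric series formula — the ratio of consecutive terms depends on the index.
- the binomial theorem: applicable, and directly so.
- telescoping — in the displayed form, no term reappears at a neighboring index to cancel against.


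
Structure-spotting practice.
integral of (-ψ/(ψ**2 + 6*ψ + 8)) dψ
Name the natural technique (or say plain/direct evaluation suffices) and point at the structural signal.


Diagnosis: partial fractions — break ψ**2 + 6*ψ + 8 into its roots and the integral splits into logarithm-sized bites.


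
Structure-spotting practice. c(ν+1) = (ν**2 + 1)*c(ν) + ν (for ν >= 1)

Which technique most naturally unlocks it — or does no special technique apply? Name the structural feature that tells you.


Verdict: a summation factor — the coefficient ν**2 + 1 drifts with the index, so no fixed root exists; normalizing by the cumulative product telescopes it.


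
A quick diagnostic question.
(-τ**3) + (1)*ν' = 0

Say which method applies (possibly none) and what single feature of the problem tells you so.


Best approach: no special technique — with ν absent the equation is not coupled at all: direct integration in τ.


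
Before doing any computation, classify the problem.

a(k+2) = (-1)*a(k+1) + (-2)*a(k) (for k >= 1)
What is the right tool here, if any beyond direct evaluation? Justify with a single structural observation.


Method: the characteristic-root method — shift-invariance with fixed coefficients calls for exponential trials; the characteristic polynomial finds every r^k.


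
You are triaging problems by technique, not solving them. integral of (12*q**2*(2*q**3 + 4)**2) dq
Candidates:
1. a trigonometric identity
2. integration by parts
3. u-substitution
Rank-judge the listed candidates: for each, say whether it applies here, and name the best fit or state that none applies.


Technique: u-substitution — set u = 2*q**3 + 4: a constant multiple of its derivative, namely 12*q**2, is present as a factor once the integrand is collected, so the du is sitting there waiting. A patient expand-and-integrate also lands it; recognizing the inner expression is the shortcut.
- a trigonometric identity: there is no trigonometric structure at all — the integrand carries no sine or cosine to rewrite.
- integration by parts: parts would only shuffle a directly integrable integrand.
- u-substitution: applicable, and directly so.


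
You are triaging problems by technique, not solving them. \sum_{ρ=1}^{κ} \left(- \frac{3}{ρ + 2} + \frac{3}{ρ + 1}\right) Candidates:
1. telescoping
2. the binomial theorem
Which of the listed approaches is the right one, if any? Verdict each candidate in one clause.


Verdict: telescoping — the piece each term subtracts is \frac{3}{ρ + 1} advanced by one index, and it reappears with a plus sign leading the following term — the sum collapses to its boundary terms.
- telescoping: a fit — the right tool for this form.
- the binomial theorem: no binomial coefficients pair with matched powers.


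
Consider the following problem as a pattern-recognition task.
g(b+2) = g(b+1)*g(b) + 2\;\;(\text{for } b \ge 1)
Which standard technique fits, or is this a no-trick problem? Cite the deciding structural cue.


Verdict: no special technique — the update rule curves (it is not linear in the unknown sequence), so no superposition-based closed form attaches — iterate or study it directly.


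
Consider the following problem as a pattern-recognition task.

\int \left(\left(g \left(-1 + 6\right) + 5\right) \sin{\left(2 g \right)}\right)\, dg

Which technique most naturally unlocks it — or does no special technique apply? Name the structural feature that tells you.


Diagnosis: integration by parts — a polynomial factor (g \left(-1 + 6\right) + 5) multiplies \sin{\left(2 g \right)}; differentiating (g \left(-1 + 6\right) + 5) lowers its degree while \sin{\left(2 g \right)} integrates cleanly, so parts wins.


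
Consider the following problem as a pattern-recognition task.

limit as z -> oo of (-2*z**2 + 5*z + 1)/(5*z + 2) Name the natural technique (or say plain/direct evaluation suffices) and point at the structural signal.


Diagnosis: dominant-term comparison — divide by the highest power of z present: lower-order terms vanish and the dominant ratio remains. Differentiating the expression as a single quotient would eventually settle it as well; matching dominant growth settles it immediately.


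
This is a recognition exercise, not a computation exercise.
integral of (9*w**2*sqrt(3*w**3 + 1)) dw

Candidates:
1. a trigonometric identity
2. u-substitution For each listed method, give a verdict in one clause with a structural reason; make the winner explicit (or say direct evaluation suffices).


Technique: u-substitution — structure check: outer function, inner expression 3*w**3 + 1, inner derivative as a factor — the classic u = 3*w**3 + 1 pattern.
- a trigonometric identity: there is no trigonometric structure at all — the integrand carries no sine or cosine to rewrite.
- u-substitution: yes, a natural case for it.


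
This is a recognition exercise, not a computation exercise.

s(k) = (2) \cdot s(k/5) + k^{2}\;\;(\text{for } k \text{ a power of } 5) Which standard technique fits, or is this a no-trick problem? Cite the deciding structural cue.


Verdict: the master substitution — treat m = log base 5 of k as the new clock: one recursion step advances m by one while k scales by 5.
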